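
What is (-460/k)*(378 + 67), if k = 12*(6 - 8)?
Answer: 51175/6 ≈ 8529.2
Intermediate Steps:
k = -24 (k = 12*(-2) = -24)
(-460/k)*(378 + 67) = (-460/(-24))*(378 + 67) = -460*(-1/24)*445 = (115/6)*445 = 51175/6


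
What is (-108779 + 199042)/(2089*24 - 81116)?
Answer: -90263/30980 ≈ -2.9136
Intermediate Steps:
(-108779 + 199042)/(2089*24 - 81116) = 90263/(50136 - 81116) = 90263/(-30980) = 90263*(-1/30980) = -90263/30980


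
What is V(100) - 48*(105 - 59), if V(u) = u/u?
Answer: -2207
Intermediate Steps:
V(u) = 1
V(100) - 48*(105 - 59) = 1 - 48*(105 - 59) = 1 - 48*46 = 1 - 1*2208 = 1 - 2208 = -2207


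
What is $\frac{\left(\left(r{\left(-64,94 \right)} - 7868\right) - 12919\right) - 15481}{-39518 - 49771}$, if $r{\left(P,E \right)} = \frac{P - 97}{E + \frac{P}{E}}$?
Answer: $\frac{159079015}{391621554} \approx 0.40621$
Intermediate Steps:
$r{\left(P,E \right)} = \frac{-97 + P}{E + \frac{P}{E}}$
$\frac{\left(\left(r{\left(-64,94 \right)} - 7868\right) - 12919\right) - 15481}{-39518 - 49771} = \frac{\left(\left(\frac{94 \left(-97 - 64\right)}{-64 + 94^{2}} - 7868\right) - 12919\right) - 15481}{-39518 - 49771} = \frac{\left(\left(94 \frac{1}{-64 + 8836} \left(-161\right) - 7868\right) - 12919\right) - 15481}{-89289} = \left(\left(\left(94 \cdot \frac{1}{8772} \left(-161\right) - 7868\right) - 12919\right) - 15481\right) \left(- \frac{1}{89289}\right) = \left(\left(\left(- \frac{7567}{4386} - 7868\right) - 12919\right) - 15481\right) \left(- \frac{1}{89289}\right) = \left(\left(- \frac{34516615}{4386} - 12919\right) - 15481\right) \left(- \frac{1}{89289}\right) = \left(- \frac{91179349}{4386} - 15481\right) \left(- \frac{1}{89289}\right) = \left(- \frac{159079015}{4386}\right) \left(- \frac{1}{89289}\right) = \frac{159079015}{391621554}$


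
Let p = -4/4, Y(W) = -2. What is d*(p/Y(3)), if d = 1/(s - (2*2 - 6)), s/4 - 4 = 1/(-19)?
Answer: 19/676 ≈ 0.028107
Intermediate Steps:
p = -1 (p = (1/4)*(-4) = -1)
s = 300/19 (s = 16 + 4/(-19) = 16 + 4*(-1/19) = 16 - 4/19 = 300/19 ≈ 15.789)
d = 19/338 (d = 1/(300/19 - (2*2 - 6)) = 1/(300/19 - (4 - 6)) = 1/(300/19 - 1*(-2)) = 1/(300/19 + 2) = 1/(338/19) = 19/338 ≈ 0.056213)
d*(p/Y(3)) = 19*(-1/(-2))/338 = 19*(-1*(-1/2))/338 = (19/338)*(1/2) = 19/676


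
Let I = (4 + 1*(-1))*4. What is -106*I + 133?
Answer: -1139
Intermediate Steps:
I = 12 (I = (4 - 1)*4 = 3*4 = 12)
-106*I + 133 = -106*12 + 133 = -1272 + 133 = -1139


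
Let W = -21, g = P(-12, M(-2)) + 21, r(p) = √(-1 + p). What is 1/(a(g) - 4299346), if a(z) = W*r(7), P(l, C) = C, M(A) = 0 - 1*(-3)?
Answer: -2149673/9242188012535 + 21*√6/18484376025070 ≈ -2.3259e-7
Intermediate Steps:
M(A) = 3 (M(A) = 0 + 3 = 3)
g = 24 (g = 3 + 21 = 24)
a(z) = -21*√6 (a(z) = -21*√(-1 + 7) = -21*√6)
1/(a(g) - 4299346) = 1/(-21*√6 - 4299346) = 1/(-4299346 - 21*√6)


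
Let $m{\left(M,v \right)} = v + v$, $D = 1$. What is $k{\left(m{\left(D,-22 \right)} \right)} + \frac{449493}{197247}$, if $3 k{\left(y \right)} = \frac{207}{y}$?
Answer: $\frac{2055883}{2892956} \approx 0.71065$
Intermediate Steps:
$m{\left(M,v \right)} = 2 v$
$k{\left(y \right)} = \frac{69}{y}$ ($k{\left(y \right)} = \frac{207 \frac{1}{y}}{3} = \frac{69}{y}$)
$k{\left(m{\left(D,-22 \right)} \right)} + \frac{449493}{197247} = \frac{69}{2 \left(-22\right)} + \frac{449493}{197247} = \frac{69}{-44} + 449493 \cdot \frac{1}{197247} = 69 \left(- \frac{1}{44}\right) + \frac{149831}{65749} = - \frac{69}{44} + \frac{149831}{65749} = \frac{2055883}{2892956}$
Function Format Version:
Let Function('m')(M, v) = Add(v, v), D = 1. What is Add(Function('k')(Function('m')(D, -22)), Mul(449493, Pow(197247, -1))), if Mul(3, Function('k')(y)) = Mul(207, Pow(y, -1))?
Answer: Rational(2055883, 2892956) ≈ 0.71065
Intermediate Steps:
Function('m')(M, v) = Mul(2, v)
Function('k')(y) = Mul(69, Pow(y, -1)) (Function('k')(y) = Mul(Rational(1, 3), Mul(207, Pow(y, -1))) = Mul(69, Pow(y, -1)))
Add(Function('k')(Function('m')(D, -22)), Mul(449493, Pow(197247, -1))) = Add(Mul(69, Pow(Mul(2, -22), -1)), Mul(449493, Pow(197247, -1))) = Add(Mul(69, Pow(-44, -1)), Mul(449493, Rational(1, 197247))) = Add(Mul(69, Rational(-1, 44)), Rational(149831, 65749)) = Add(Rational(-69, 44), Rational(149831, 65749)) = Rational(2055883, 2892956)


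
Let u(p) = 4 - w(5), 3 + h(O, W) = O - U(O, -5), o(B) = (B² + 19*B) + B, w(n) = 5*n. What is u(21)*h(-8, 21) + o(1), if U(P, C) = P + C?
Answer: -21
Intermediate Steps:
U(P, C) = C + P
o(B) = B² + 20*B
h(O, W) = 2 (h(O, W) = -3 + (O - (-5 + O)) = -3 + (O + (5 - O)) = -3 + 5 = 2)
u(p) = -21 (u(p) = 4 - 5*5 = 4 - 1*25 = 4 - 25 = -21)
u(21)*h(-8, 21) + o(1) = -21*2 + 1*(20 + 1) = -42 + 1*21 = -42 + 21 = -21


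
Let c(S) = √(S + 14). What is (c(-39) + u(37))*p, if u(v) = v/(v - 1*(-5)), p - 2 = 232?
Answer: 1443/7 + 1170*I ≈ 206.14 + 1170.0*I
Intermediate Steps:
p = 234 (p = 2 + 232 = 234)
u(v) = v/(5 + v) (u(v) = v/(v + 5) = v/(5 + v))
c(S) = √(14 + S)
(c(-39) + u(37))*p = (√(14 - 39) + 37/(5 + 37))*234 = (√(-25) + 37/42)*234 = (5*I + 37*(1/42))*234 = (5*I + 37/42)*234 = (37/42 + 5*I)*234 = 1443/7 + 1170*I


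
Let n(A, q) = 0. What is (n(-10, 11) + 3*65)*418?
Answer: 81510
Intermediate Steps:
(n(-10, 11) + 3*65)*418 = (0 + 3*65)*418 = (0 + 195)*418 = 195*418 = 81510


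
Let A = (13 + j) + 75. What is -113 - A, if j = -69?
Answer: -132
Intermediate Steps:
A = 19 (A = (13 - 69) + 75 = -56 + 75 = 19)
-113 - A = -113 - 1*19 = -113 - 19 = -132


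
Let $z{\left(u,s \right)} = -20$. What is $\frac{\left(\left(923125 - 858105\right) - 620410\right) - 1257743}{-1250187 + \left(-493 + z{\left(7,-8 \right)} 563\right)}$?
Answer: $\frac{1813133}{1261940} \approx 1.4368$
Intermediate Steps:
$\frac{\left(\left(923125 - 858105\right) - 620410\right) - 1257743}{-1250187 + \left(-493 + z{\left(7,-8 \right)} 563\right)} = \frac{\left(\left(923125 - 858105\right) - 620410\right) - 1257743}{-1250187 - 11753} = \frac{\left(65020 - 620410\right) - 1257743}{-1250187 - 11753} = \frac{-555390 - 1257743}{-1250187 - 11753} = - \frac{1813133}{-1261940} = \left(-1813133\right) \left(- \frac{1}{1261940}\right) = \frac{1813133}{1261940}$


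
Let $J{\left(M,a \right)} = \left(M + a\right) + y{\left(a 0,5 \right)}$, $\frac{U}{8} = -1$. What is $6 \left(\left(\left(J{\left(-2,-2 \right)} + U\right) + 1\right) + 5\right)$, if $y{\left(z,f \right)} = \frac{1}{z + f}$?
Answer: $- \frac{174}{5} \approx -34.8$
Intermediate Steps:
$U = -8$ ($U = 8 \left(-1\right) = -8$)
$y{\left(z,f \right)} = \frac{1}{f + z}$
$J{\left(M,a \right)} = \frac{1}{5} + M + a$ ($J{\left(M,a \right)} = \left(M + a\right) + \frac{1}{5 + a 0} = \left(M + a\right) + \frac{1}{5 + 0} = \left(M + a\right) + \frac{1}{5} = \frac{1}{5} + M + a$)
$6 \left(\left(\left(J{\left(-2,-2 \right)} + U\right) + 1\right) + 5\right) = 6 \left(\left(\left(\left(\frac{1}{5} - 2 - 2\right) - 8\right) + 1\right) + 5\right) = 6 \left(\left(\left(- \frac{19}{5} - 8\right) + 1\right) + 5\right) = 6 \left(\left(- \frac{59}{5} + 1\right) + 5\right) = 6 \left(- \frac{54}{5} + 5\right) = 6 \left(- \frac{29}{5}\right) = - \frac{174}{5}$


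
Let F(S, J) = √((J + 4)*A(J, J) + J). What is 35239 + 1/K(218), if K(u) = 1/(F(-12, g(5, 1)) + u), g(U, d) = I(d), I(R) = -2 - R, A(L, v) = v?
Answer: 35457 + I*√6 ≈ 35457.0 + 2.4495*I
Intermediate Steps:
g(U, d) = -2 - d
F(S, J) = √(J + J*(4 + J)) (F(S, J) = √((J + 4)*J + J) = √((4 + J)*J + J) = √(J*(4 + J) + J) = √(J + J*(4 + J)))
K(u) = 1/(u + I*√6) (K(u) = 1/(√((-2 - 1*1)*(5 + (-2 - 1*1))) + u) = 1/(√((-2 - 1)*(5 + (-2 - 1))) + u) = 1/(√(-3*(5 - 3)) + u) = 1/(√(-3*2) + u) = 1/(√(-6) + u) = 1/(I*√6 + u) = 1/(u + I*√6))
35239 + 1/K(218) = 35239 + 1/(1/(218 + I*√6)) = 35239 + (218 + I*√6) = 35457 + I*√6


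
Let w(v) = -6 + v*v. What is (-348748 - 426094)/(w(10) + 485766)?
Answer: -387421/242930 ≈ -1.5948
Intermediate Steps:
w(v) = -6 + v**2
(-348748 - 426094)/(w(10) + 485766) = (-348748 - 426094)/((-6 + 10**2) + 485766) = -774842/((-6 + 100) + 485766) = -774842/(94 + 485766) = -774842/485860 = -774842*1/485860 = -387421/242930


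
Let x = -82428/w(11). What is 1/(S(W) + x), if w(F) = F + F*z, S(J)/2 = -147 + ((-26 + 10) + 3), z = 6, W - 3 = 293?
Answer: -77/107068 ≈ -0.00071917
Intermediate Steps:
W = 296 (W = 3 + 293 = 296)
S(J) = -320 (S(J) = 2*(-147 + ((-26 + 10) + 3)) = 2*(-147 + (-16 + 3)) = 2*(-147 - 13) = 2*(-160) = -320)
w(F) = 7*F (w(F) = F + F*6 = F + 6*F = 7*F)
x = -82428/77 (x = -82428/(7*11) = -82428/77 ≈ -1070.5)
1/(S(W) + x) = 1/(-320 - 82428/77) = 1/(-107068/77) = -77/107068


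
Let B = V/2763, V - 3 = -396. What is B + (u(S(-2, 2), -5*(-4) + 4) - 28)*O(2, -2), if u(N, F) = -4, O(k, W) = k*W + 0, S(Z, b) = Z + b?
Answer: 117757/921 ≈ 127.86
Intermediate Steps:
V = -393 (V = 3 - 396 = -393)
O(k, W) = W*k (O(k, W) = W*k + 0 = W*k)
B = -131/921 (B = -393/2763 = -393*1/2763 = -131/921 ≈ -0.14224)
B + (u(S(-2, 2), -5*(-4) + 4) - 28)*O(2, -2) = -131/921 + (-4 - 28)*(-2*2) = -131/921 - 32*(-4) = -131/921 + 128 = 117757/921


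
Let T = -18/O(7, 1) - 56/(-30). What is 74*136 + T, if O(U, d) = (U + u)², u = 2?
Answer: 452954/45 ≈ 10066.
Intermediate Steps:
O(U, d) = (2 + U)² (O(U, d) = (U + 2)² = (2 + U)²)
T = 74/45 (T = -18/(2 + 7)² - 56/(-30) = -18/(9²) - 56*(-1/30) = -18/81 + 28/15 = -18*1/81 + 28/15 = -2/9 + 28/15 = 74/45 ≈ 1.6444)
74*136 + T = 74*136 + 74/45 = 10064 + 74/45 = 452954/45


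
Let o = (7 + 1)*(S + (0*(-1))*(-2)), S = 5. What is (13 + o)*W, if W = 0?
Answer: 0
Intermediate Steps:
o = 40 (o = (7 + 1)*(5 + (0*(-1))*(-2)) = 8*(5 + 0*(-2)) = 8*(5 + 0) = 8*5 = 40)
(13 + o)*W = (13 + 40)*0 = 53*0 = 0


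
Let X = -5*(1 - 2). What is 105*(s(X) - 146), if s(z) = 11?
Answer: -14175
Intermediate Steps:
X = 5 (X = -5*(-1) = 5)
105*(s(X) - 146) = 105*(11 - 146) = 105*(-135) = -14175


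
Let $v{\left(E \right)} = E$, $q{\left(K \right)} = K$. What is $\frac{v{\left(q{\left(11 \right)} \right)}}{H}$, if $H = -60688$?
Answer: $- \frac{11}{60688} \approx -0.00018125$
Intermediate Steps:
$\frac{v{\left(q{\left(11 \right)} \right)}}{H} = \frac{11}{-60688} = 11 \left(- \frac{1}{60688}\right) = - \frac{11}{60688}$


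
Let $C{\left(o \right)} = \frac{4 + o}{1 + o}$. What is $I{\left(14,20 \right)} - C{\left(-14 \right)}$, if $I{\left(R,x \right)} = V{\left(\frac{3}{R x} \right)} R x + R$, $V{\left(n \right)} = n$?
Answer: $\frac{211}{13} \approx 16.231$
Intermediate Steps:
$C{\left(o \right)} = \frac{4 + o}{1 + o}$
$I{\left(R,x \right)} = 3 + R$ ($I{\left(R,x \right)} = \frac{3}{R x} R x + R = \frac{3}{x} x + R = 3 + R$)
$I{\left(14,20 \right)} - C{\left(-14 \right)} = \left(3 + 14\right) - \frac{4 - 14}{1 - 14} = 17 - \frac{1}{-13} \left(-10\right) = 17 - \left(- \frac{1}{13}\right) \left(-10\right) = 17 - \frac{10}{13} = \frac{211}{13}$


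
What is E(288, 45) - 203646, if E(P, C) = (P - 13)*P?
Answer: -124446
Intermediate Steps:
E(P, C) = P*(-13 + P) (E(P, C) = (-13 + P)*P = P*(-13 + P))
E(288, 45) - 203646 = 288*(-13 + 288) - 203646 = 288*275 - 203646 = 79200 - 203646 = -124446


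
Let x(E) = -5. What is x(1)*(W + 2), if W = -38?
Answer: 180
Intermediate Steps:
x(1)*(W + 2) = -5*(-38 + 2) = -5*(-36) = 180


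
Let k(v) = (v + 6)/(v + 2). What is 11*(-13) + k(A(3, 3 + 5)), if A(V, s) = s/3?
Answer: -988/7 ≈ -141.14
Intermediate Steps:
A(V, s) = s/3 (A(V, s) = s*(⅓) = s/3)
k(v) = (6 + v)/(2 + v)
11*(-13) + k(A(3, 3 + 5)) = 11*(-13) + (6 + (3 + 5)/3)/(2 + (3 + 5)/3) = -143 + (6 + (⅓)*8)/(2 + (⅓)*8) = -143 + (6 + 8/3)/(2 + 8/3) = -143 + (26/3)/(14/3) = -143 + (3/14)*(26/3) = -143 + 13/7 = -988/7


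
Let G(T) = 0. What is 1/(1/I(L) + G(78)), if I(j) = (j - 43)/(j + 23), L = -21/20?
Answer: -881/439 ≈ -2.0068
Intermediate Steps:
L = -21/20 (L = -21*1/20 = -21/20 ≈ -1.0500)
I(j) = (-43 + j)/(23 + j)
1/(1/I(L) + G(78)) = 1/(1/((-43 - 21/20)/(23 - 21/20)) + 0) = 1/(1/(-881/20/(439/20)) + 0) = 1/(1/((20/439)*(-881/20)) + 0) = 1/(1/(-881/439) + 0) = 1/(-439/881 + 0) = 1/(-439/881) = -881/439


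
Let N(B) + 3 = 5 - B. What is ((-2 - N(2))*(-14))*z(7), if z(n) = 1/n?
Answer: 4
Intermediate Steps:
N(B) = 2 - B (N(B) = -3 + (5 - B) = 2 - B)
z(n) = 1/n
((-2 - N(2))*(-14))*z(7) = ((-2 - (2 - 1*2))*(-14))/7 = ((-2 - (2 - 2))*(-14))*(⅐) = ((-2 - 1*0)*(-14))*(⅐) = ((-2 + 0)*(-14))*(⅐) = -2*(-14)*(⅐) = 28*(⅐) = 4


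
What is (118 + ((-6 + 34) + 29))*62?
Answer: 10850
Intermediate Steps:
(118 + ((-6 + 34) + 29))*62 = (118 + (28 + 29))*62 = (118 + 57)*62 = 175*62 = 10850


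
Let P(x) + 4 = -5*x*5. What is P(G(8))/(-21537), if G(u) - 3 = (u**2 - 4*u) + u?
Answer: 1079/21537 ≈ 0.050100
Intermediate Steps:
G(u) = 3 + u**2 - 3*u (G(u) = 3 + ((u**2 - 4*u) + u) = 3 + (u**2 - 3*u) = 3 + u**2 - 3*u)
P(x) = -4 - 25*x (P(x) = -4 - 5*x*5 = -4 - 25*x)
P(G(8))/(-21537) = (-4 - 25*(3 + 8**2 - 3*8))/(-21537) = (-4 - 25*(3 + 64 - 24))*(-1/21537) = (-4 - 25*43)*(-1/21537) = (-4 - 1075)*(-1/21537) = -1079*(-1/21537) = 1079/21537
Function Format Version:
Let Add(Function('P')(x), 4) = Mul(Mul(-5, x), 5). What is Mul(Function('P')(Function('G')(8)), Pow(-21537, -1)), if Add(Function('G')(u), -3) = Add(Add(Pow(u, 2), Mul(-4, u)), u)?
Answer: Rational(1079, 21537) ≈ 0.050100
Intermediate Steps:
Function('G')(u) = Add(3, Pow(u, 2), Mul(-3, u)) (Function('G')(u) = Add(3, Add(Add(Pow(u, 2), Mul(-4, u)), u)) = Add(3, Add(Pow(u, 2), Mul(-3, u))) = Add(3, Pow(u, 2), Mul(-3, u)))
Function('P')(x) = Add(-4, Mul(-25, x)) (Function('P')(x) = Add(-4, Mul(Mul(-5, x), 5)) = Add(-4, Mul(-25, x)))
Mul(Function('P')(Function('G')(8)), Pow(-21537, -1)) = Mul(Add(-4, Mul(-25, Add(3, Pow(8, 2), Mul(-3, 8)))), Pow(-21537, -1)) = Mul(Add(-4, Mul(-25, Add(3, 64, -24))), Rational(-1, 21537)) = Mul(Add(-4, Mul(-25, 43)), Rational(-1, 21537)) = Mul(Add(-4, -1075), Rational(-1, 21537)) = Mul(-1079, Rational(-1, 21537)) = Rational(1079, 21537)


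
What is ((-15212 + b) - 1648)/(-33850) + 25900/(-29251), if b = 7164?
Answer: -296548652/495073175 ≈ -0.59900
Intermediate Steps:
((-15212 + b) - 1648)/(-33850) + 25900/(-29251) = ((-15212 + 7164) - 1648)/(-33850) + 25900/(-29251) = (-8048 - 1648)*(-1/33850) + 25900*(-1/29251) = -9696*(-1/33850) - 25900/29251 = 4848/16925 - 25900/29251 = -296548652/495073175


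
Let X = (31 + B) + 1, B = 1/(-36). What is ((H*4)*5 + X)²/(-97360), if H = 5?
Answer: -22572001/126178560 ≈ -0.17889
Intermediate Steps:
B = -1/36 ≈ -0.027778
X = 1151/36 (X = (31 - 1/36) + 1 = 1115/36 + 1 = 1151/36 ≈ 31.972)
((H*4)*5 + X)²/(-97360) = ((5*4)*5 + 1151/36)²/(-97360) = (20*5 + 1151/36)²*(-1/97360) = (100 + 1151/36)²*(-1/97360) = (4751/36)²*(-1/97360) = (22572001/1296)*(-1/97360) = -22572001/126178560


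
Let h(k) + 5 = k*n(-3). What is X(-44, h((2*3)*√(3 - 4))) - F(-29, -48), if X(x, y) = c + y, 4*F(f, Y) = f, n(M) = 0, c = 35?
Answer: 149/4 ≈ 37.250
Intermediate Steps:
F(f, Y) = f/4
h(k) = -5 (h(k) = -5 + k*0 = -5 + 0 = -5)
X(x, y) = 35 + y
X(-44, h((2*3)*√(3 - 4))) - F(-29, -48) = (35 - 5) - (-29)/4 = 30 - 1*(-29/4) = 30 + 29/4 = 149/4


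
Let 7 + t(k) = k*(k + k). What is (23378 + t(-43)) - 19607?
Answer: 7462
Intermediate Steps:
t(k) = -7 + 2*k**2 (t(k) = -7 + k*(k + k) = -7 + k*(2*k) = -7 + 2*k**2)
(23378 + t(-43)) - 19607 = (23378 + (-7 + 2*(-43)**2)) - 19607 = (23378 + (-7 + 2*1849)) - 19607 = (23378 + (-7 + 3698)) - 19607 = (23378 + 3691) - 19607 = 27069 - 19607 = 7462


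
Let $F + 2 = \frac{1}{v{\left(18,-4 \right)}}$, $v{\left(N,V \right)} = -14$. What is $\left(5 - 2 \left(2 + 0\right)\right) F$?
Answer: $- \frac{29}{14} \approx -2.0714$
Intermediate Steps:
$F = - \frac{29}{14}$ ($F = -2 + \frac{1}{-14} = -2 - \frac{1}{14} = - \frac{29}{14} \approx -2.0714$)
$\left(5 - 2 \left(2 + 0\right)\right) F = \left(5 - 2 \left(2 + 0\right)\right) \left(- \frac{29}{14}\right) = \left(5 - 4\right) \left(- \frac{29}{14}\right) = 1 \left(- \frac{29}{14}\right) = - \frac{29}{14}$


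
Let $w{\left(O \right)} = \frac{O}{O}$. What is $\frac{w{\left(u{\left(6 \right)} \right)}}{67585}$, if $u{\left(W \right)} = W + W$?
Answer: $\frac{1}{67585} \approx 1.4796 \cdot 10^{-5}$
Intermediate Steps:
$u{\left(W \right)} = 2 W$
$w{\left(O \right)} = 1$
$\frac{w{\left(u{\left(6 \right)} \right)}}{67585} = 1 \cdot \frac{1}{67585} = \frac{1}{67585}$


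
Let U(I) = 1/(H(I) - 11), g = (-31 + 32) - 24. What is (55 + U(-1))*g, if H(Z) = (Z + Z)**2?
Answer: -8832/7 ≈ -1261.7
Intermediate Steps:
g = -23 (g = 1 - 24 = -23)
H(Z) = 4*Z**2 (H(Z) = (2*Z)**2 = 4*Z**2)
U(I) = 1/(-11 + 4*I**2) (U(I) = 1/(4*I**2 - 11) = 1/(-11 + 4*I**2))
(55 + U(-1))*g = (55 + 1/(-11 + 4*(-1)**2))*(-23) = (55 + 1/(-11 + 4*1))*(-23) = (55 + 1/(-11 + 4))*(-23) = (55 + 1/(-7))*(-23) = (55 - 1/7)*(-23) = (384/7)*(-23) = -8832/7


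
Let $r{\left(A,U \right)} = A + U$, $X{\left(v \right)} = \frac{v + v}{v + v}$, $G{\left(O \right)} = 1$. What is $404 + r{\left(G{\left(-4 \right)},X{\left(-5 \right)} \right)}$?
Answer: $406$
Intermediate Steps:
$X{\left(v \right)} = 1$ ($X{\left(v \right)} = \frac{2 v}{2 v} = 2 v \frac{1}{2 v} = 1$)
$404 + r{\left(G{\left(-4 \right)},X{\left(-5 \right)} \right)} = 404 + \left(1 + 1\right) = 404 + 2 = 406$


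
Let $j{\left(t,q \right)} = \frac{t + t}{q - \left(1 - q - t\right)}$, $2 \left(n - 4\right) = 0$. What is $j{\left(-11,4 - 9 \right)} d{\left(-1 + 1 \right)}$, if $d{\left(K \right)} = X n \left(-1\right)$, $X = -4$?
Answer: $16$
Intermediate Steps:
$n = 4$ ($n = 4 + \frac{1}{2} \cdot 0 = 4 + 0 = 4$)
$d{\left(K \right)} = 16$ ($d{\left(K \right)} = \left(-4\right) 4 \left(-1\right) = \left(-16\right) \left(-1\right) = 16$)
$j{\left(t,q \right)} = \frac{2 t}{-1 + t + 2 q}$ ($j{\left(t,q \right)} = \frac{2 t}{q + \left(-1 + q + t\right)} = \frac{2 t}{-1 + t + 2 q}$)
$j{\left(-11,4 - 9 \right)} d{\left(-1 + 1 \right)} = 2 \left(-11\right) \frac{1}{-1 - 11 + 2 \left(4 - 9\right)} 16 = 2 \left(-11\right) \frac{1}{-1 - 11 + 2 \left(-5\right)} 16 = 2 \left(-11\right) \frac{1}{-1 - 11 - 10} \cdot 16 = 2 \left(-11\right) \frac{1}{-22} \cdot 16 = 2 \left(-11\right) \left(- \frac{1}{22}\right) 16 = 1 \cdot 16 = 16$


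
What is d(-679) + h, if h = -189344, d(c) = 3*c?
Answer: -191381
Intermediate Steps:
d(-679) + h = 3*(-679) - 189344 = -2037 - 189344 = -191381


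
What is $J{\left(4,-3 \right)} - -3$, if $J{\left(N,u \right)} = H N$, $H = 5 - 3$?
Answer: $11$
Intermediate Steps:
$H = 2$ ($H = 5 - 3 = 2$)
$J{\left(N,u \right)} = 2 N$
$J{\left(4,-3 \right)} - -3 = 2 \cdot 4 - -3 = 8 + 3 = 11$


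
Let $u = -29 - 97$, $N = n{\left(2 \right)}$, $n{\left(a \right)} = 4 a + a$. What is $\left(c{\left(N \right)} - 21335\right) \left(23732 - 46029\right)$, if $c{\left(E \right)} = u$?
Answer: $478515917$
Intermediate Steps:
$n{\left(a \right)} = 5 a$
$N = 10$ ($N = 5 \cdot 2 = 10$)
$u = -126$ ($u = -29 - 97 = -126$)
$c{\left(E \right)} = -126$
$\left(c{\left(N \right)} - 21335\right) \left(23732 - 46029\right) = \left(-126 - 21335\right) \left(23732 - 46029\right) = \left(-21461\right) \left(-22297\right) = 478515917$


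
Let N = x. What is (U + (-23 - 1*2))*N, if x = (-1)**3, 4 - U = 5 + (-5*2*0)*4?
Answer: 26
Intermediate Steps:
U = -1 (U = 4 - (5 + (-5*2*0)*4) = 4 - (5 - 10*0*4) = 4 - (5 + 0*4) = 4 - (5 + 0) = 4 - 1*5 = 4 - 5 = -1)
x = -1
N = -1
(U + (-23 - 1*2))*N = (-1 + (-23 - 1*2))*(-1) = (-1 + (-23 - 2))*(-1) = (-1 - 25)*(-1) = -26*(-1) = 26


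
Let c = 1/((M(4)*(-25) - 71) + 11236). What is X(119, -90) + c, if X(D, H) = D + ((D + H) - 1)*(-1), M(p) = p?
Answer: 1006916/11065 ≈ 91.000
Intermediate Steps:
X(D, H) = 1 - H (X(D, H) = D + (-1 + D + H)*(-1) = D + (1 - D - H) = 1 - H)
c = 1/11065 (c = 1/((4*(-25) - 71) + 11236) = 1/((-100 - 71) + 11236) = 1/(-171 + 11236) = 1/11065 ≈ 9.0375e-5)
X(119, -90) + c = (1 - 1*(-90)) + 1/11065 = (1 + 90) + 1/11065 = 91 + 1/11065 = 1006916/11065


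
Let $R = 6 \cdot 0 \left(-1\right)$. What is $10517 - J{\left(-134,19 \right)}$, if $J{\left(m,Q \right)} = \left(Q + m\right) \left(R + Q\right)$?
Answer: $12702$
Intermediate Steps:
$R = 0$ ($R = 0 \left(-1\right) = 0$)
$J{\left(m,Q \right)} = Q \left(Q + m\right)$ ($J{\left(m,Q \right)} = \left(Q + m\right) \left(0 + Q\right) = \left(Q + m\right) Q = Q \left(Q + m\right)$)
$10517 - J{\left(-134,19 \right)} = 10517 - 19 \left(19 - 134\right) = 10517 - 19 \left(-115\right) = 10517 - -2185 = 10517 + 2185 = 12702$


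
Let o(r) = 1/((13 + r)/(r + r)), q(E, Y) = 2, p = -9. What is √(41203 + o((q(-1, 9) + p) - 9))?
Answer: √370923/3 ≈ 203.01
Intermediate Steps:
o(r) = 2*r/(13 + r) (o(r) = 1/((13 + r)/((2*r))) = 1/((13 + r)*(1/(2*r))) = 1/((13 + r)/(2*r)) = 2*r/(13 + r))
√(41203 + o((q(-1, 9) + p) - 9)) = √(41203 + 2*((2 - 9) - 9)/(13 + ((2 - 9) - 9))) = √(41203 + 2*(-7 - 9)/(13 + (-7 - 9))) = √(41203 + 2*(-16)/(13 - 16)) = √(41203 + 2*(-16)/(-3)) = √(41203 + 2*(-16)*(-⅓)) = √(41203 + 32/3) = √(123641/3) = √370923/3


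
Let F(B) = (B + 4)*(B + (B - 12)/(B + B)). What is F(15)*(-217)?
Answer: -622573/10 ≈ -62257.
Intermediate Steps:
F(B) = (4 + B)*(B + (-12 + B)/(2*B)) (F(B) = (4 + B)*(B + (-12 + B)/((2*B))) = (4 + B)*(B + (-12 + B)*(1/(2*B))) = (4 + B)*(B + (-12 + B)/(2*B)))
F(15)*(-217) = (-4 + 15**2 - 24/15 + (9/2)*15)*(-217) = (-4 + 225 - 24*1/15 + 135/2)*(-217) = (-4 + 225 - 8/5 + 135/2)*(-217) = (2869/10)*(-217) = -622573/10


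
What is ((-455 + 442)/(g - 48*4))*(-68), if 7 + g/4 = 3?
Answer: -17/4 ≈ -4.2500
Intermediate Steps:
g = -16 (g = -28 + 4*3 = -28 + 12 = -16)
((-455 + 442)/(g - 48*4))*(-68) = ((-455 + 442)/(-16 - 48*4))*(-68) = -13/(-16 - 192)*(-68) = -13/(-208)*(-68) = -13*(-1/208)*(-68) = (1/16)*(-68) = -17/4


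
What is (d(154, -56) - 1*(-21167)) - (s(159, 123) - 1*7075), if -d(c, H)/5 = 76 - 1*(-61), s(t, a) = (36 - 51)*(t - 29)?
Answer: 29507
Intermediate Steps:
s(t, a) = 435 - 15*t (s(t, a) = -15*(-29 + t) = 435 - 15*t)
d(c, H) = -685 (d(c, H) = -5*(76 - 1*(-61)) = -5*(76 + 61) = -5*137 = -685)
(d(154, -56) - 1*(-21167)) - (s(159, 123) - 1*7075) = (-685 - 1*(-21167)) - ((435 - 15*159) - 1*7075) = (-685 + 21167) - ((435 - 2385) - 7075) = 20482 - (-1950 - 7075) = 20482 - 1*(-9025) = 20482 + 9025 = 29507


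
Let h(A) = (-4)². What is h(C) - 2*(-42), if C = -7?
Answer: 100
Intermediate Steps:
h(A) = 16
h(C) - 2*(-42) = 16 - 2*(-42) = 16 + 84 = 100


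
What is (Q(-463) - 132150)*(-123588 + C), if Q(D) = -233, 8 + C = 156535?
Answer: -4360563637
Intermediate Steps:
C = 156527 (C = -8 + 156535 = 156527)
(Q(-463) - 132150)*(-123588 + C) = (-233 - 132150)*(-123588 + 156527) = -132383*32939 = -4360563637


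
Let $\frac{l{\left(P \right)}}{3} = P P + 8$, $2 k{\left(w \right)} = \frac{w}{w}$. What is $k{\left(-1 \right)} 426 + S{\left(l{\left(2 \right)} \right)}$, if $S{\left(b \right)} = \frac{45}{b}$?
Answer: $\frac{857}{4} \approx 214.25$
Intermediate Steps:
$k{\left(w \right)} = \frac{1}{2}$ ($k{\left(w \right)} = \frac{w \frac{1}{w}}{2} = \frac{1}{2} \cdot 1 = \frac{1}{2}$)
$l{\left(P \right)} = 24 + 3 P^{2}$ ($l{\left(P \right)} = 3 \left(P P + 8\right) = 3 \left(P^{2} + 8\right) = 3 \left(8 + P^{2}\right) = 24 + 3 P^{2}$)
$k{\left(-1 \right)} 426 + S{\left(l{\left(2 \right)} \right)} = \frac{1}{2} \cdot 426 + \frac{45}{24 + 3 \cdot 2^{2}} = 213 + \frac{45}{24 + 3 \cdot 4} = 213 + \frac{45}{24 + 12} = 213 + \frac{45}{36} = 213 + 45 \cdot \frac{1}{36} = 213 + \frac{5}{4} = \frac{857}{4}$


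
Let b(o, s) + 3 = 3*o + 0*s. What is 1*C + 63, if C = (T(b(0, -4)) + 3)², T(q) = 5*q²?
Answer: 2367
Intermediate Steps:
b(o, s) = -3 + 3*o (b(o, s) = -3 + (3*o + 0*s) = -3 + (3*o + 0) = -3 + 3*o)
C = 2304 (C = (5*(-3 + 3*0)² + 3)² = (5*(-3 + 0)² + 3)² = (5*(-3)² + 3)² = (5*9 + 3)² = (45 + 3)² = 48² = 2304)
1*C + 63 = 1*2304 + 63 = 2304 + 63 = 2367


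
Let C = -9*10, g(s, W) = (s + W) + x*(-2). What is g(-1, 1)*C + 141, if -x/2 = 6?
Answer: -2019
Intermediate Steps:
x = -12 (x = -2*6 = -12)
g(s, W) = 24 + W + s (g(s, W) = (s + W) - 12*(-2) = (W + s) + 24 = 24 + W + s)
C = -90
g(-1, 1)*C + 141 = (24 + 1 - 1)*(-90) + 141 = 24*(-90) + 141 = -2160 + 141 = -2019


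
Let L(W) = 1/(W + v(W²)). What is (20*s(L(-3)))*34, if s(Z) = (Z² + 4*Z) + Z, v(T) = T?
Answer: 5270/9 ≈ 585.56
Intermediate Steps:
L(W) = 1/(W + W²)
s(Z) = Z² + 5*Z
(20*s(L(-3)))*34 = (20*((1/((-3)*(1 - 3)))*(5 + 1/((-3)*(1 - 3)))))*34 = (20*((-⅓/(-2))*(5 - ⅓/(-2))))*34 = (20*((-⅓*(-½))*(5 - ⅓*(-½))))*34 = (20*((5 + ⅙)/6))*34 = (20*((⅙)*(31/6)))*34 = (20*(31/36))*34 = (155/9)*34 = 5270/9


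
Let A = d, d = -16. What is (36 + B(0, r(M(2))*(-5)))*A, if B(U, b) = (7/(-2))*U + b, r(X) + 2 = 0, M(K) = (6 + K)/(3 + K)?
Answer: -736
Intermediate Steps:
M(K) = (6 + K)/(3 + K)
r(X) = -2 (r(X) = -2 + 0 = -2)
B(U, b) = b - 7*U/2 (B(U, b) = (7*(-½))*U + b = -7*U/2 + b = b - 7*U/2)
A = -16
(36 + B(0, r(M(2))*(-5)))*A = (36 + (-2*(-5) - 7/2*0))*(-16) = (36 + (10 + 0))*(-16) = (36 + 10)*(-16) = 46*(-16) = -736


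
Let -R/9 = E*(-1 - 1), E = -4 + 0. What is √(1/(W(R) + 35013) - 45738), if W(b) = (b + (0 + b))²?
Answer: I*√142151462827989/55749 ≈ 213.86*I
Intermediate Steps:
E = -4
R = -72 (R = -(-36)*(-1 - 1) = -(-36)*(-2) = -9*8 = -72)
W(b) = 4*b² (W(b) = (b + b)² = (2*b)² = 4*b²)
√(1/(W(R) + 35013) - 45738) = √(1/(4*(-72)² + 35013) - 45738) = √(1/(4*5184 + 35013) - 45738) = √(1/(20736 + 35013) - 45738) = √(1/55749 - 45738) = √(-2549847761/55749) = I*√142151462827989/55749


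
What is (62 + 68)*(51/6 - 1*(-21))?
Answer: 3835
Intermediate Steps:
(62 + 68)*(51/6 - 1*(-21)) = 130*(51*(⅙) + 21) = 130*(17/2 + 21) = 130*(59/2) = 3835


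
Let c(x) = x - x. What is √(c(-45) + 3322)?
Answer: √3322 ≈ 57.637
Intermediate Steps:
c(x) = 0
√(c(-45) + 3322) = √(0 + 3322) = √3322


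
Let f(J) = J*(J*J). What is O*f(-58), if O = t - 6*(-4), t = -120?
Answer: 18730752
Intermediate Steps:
f(J) = J³ (f(J) = J*J² = J³)
O = -96 (O = -120 - 6*(-4) = -120 + 24 = -96)
O*f(-58) = -96*(-58)³ = -96*(-195112) = 18730752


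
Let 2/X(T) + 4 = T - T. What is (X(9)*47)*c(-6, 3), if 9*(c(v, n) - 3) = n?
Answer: -235/3 ≈ -78.333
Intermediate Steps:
c(v, n) = 3 + n/9
X(T) = -½ (X(T) = 2/(-4 + (T - T)) = 2/(-4 + 0) = 2/(-4) = 2*(-¼) = -½)
(X(9)*47)*c(-6, 3) = (-½*47)*(3 + (⅑)*3) = -47*(3 + ⅓)/2 = -47/2*10/3 = -235/3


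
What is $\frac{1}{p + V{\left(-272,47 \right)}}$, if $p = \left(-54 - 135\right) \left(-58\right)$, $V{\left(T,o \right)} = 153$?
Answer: $\frac{1}{11115} \approx 8.9969 \cdot 10^{-5}$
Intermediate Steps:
$p = 10962$ ($p = \left(-189\right) \left(-58\right) = 10962$)
$\frac{1}{p + V{\left(-272,47 \right)}} = \frac{1}{10962 + 153} = \frac{1}{11115}$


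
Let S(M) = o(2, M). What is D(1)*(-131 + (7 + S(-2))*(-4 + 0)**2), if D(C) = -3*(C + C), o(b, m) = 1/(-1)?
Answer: 210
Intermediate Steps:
o(b, m) = -1
S(M) = -1
D(C) = -6*C
D(1)*(-131 + (7 + S(-2))*(-4 + 0)**2) = (-6*1)*(-131 + (7 - 1)*(-4 + 0)**2) = -6*(-131 + 6*(-4)**2) = -6*(-131 + 6*16) = -6*(-131 + 96) = -6*(-35) = 210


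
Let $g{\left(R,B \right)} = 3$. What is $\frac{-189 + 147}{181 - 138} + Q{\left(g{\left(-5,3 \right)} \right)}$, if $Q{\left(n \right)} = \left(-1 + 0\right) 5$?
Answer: $- \frac{257}{43} \approx -5.9767$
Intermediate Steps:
$Q{\left(n \right)} = -5$ ($Q{\left(n \right)} = \left(-1\right) 5 = -5$)
$\frac{-189 + 147}{181 - 138} + Q{\left(g{\left(-5,3 \right)} \right)} = \frac{-189 + 147}{181 - 138} - 5 = - \frac{42}{43} - 5 = - \frac{257}{43}$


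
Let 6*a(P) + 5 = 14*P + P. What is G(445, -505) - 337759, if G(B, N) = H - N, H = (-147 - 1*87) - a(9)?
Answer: -1012529/3 ≈ -3.3751e+5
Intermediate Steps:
a(P) = -⅚ + 5*P/2 (a(P) = -⅚ + (14*P + P)/6 = -⅚ + (15*P)/6 = -⅚ + 5*P/2)
H = -767/3 (H = (-147 - 1*87) - (-⅚ + (5/2)*9) = (-147 - 87) - (-⅚ + 45/2) = -234 - 1*65/3 = -234 - 65/3 = -767/3 ≈ -255.67)
G(B, N) = -767/3 - N
G(445, -505) - 337759 = (-767/3 - 1*(-505)) - 337759 = (-767/3 + 505) - 337759 = 748/3 - 337759 = -1012529/3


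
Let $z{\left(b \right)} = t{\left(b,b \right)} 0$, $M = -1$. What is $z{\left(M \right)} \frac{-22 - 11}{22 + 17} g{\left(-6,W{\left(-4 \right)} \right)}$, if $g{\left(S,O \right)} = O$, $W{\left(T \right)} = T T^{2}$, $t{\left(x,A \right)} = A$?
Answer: $0$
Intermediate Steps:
$z{\left(b \right)} = 0$ ($z{\left(b \right)} = b 0 = 0$)
$W{\left(T \right)} = T^{3}$
$z{\left(M \right)} \frac{-22 - 11}{22 + 17} g{\left(-6,W{\left(-4 \right)} \right)} = 0 \frac{-22 - 11}{22 + 17} \left(-4\right)^{3} = 0 \left(- \frac{33}{39}\right) \left(-64\right) = 0 \left(\left(-33\right) \frac{1}{39}\right) \left(-64\right) = 0 \left(- \frac{11}{13}\right) \left(-64\right) = 0 \left(-64\right) = 0$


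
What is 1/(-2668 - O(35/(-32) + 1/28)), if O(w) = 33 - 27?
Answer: -1/2674 ≈ -0.00037397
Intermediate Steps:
O(w) = 6
1/(-2668 - O(35/(-32) + 1/28)) = 1/(-2668 - 1*6) = 1/(-2668 - 6) = 1/(-2674) = -1/2674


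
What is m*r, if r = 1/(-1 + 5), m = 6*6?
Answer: 9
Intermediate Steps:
m = 36
r = ¼ (r = 1/4 = ¼ ≈ 0.25000)
m*r = 36*(¼) = 9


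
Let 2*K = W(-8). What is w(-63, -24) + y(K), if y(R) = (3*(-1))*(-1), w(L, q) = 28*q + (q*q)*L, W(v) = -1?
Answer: -36957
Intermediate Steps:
K = -½ (K = (½)*(-1) = -½ ≈ -0.50000)
w(L, q) = 28*q + L*q² (w(L, q) = 28*q + q²*L = 28*q + L*q²)
y(R) = 3 (y(R) = -3*(-1) = 3)
w(-63, -24) + y(K) = -24*(28 - 63*(-24)) + 3 = -24*(28 + 1512) + 3 = -24*1540 + 3 = -36960 + 3 = -36957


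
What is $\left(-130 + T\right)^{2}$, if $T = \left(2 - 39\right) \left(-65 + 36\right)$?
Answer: $889249$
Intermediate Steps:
$T = 1073$ ($T = \left(-37\right) \left(-29\right) = 1073$)
$\left(-130 + T\right)^{2} = \left(-130 + 1073\right)^{2} = 943^{2} = 889249$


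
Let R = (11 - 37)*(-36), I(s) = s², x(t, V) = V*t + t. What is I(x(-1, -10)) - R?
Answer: -855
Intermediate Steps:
x(t, V) = t + V*t
R = 936 (R = -26*(-36) = 936)
I(x(-1, -10)) - R = (-(1 - 10))² - 1*936 = (-1*(-9))² - 936 = 9² - 936 = 81 - 936 = -855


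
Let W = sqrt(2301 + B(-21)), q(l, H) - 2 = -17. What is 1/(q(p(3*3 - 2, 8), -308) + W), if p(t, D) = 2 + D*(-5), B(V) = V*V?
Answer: 5/839 + sqrt(2742)/2517 ≈ 0.026764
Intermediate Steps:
B(V) = V**2
p(t, D) = 2 - 5*D
q(l, H) = -15 (q(l, H) = 2 - 17 = -15)
W = sqrt(2742) (W = sqrt(2301 + (-21)**2) = sqrt(2301 + 441) = sqrt(2742) ≈ 52.364)
1/(q(p(3*3 - 2, 8), -308) + W) = 1/(-15 + sqrt(2742))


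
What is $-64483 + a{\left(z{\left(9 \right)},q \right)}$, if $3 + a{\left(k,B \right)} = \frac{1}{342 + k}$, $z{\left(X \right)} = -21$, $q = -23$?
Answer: $- \frac{20700005}{321} \approx -64486.0$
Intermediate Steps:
$a{\left(k,B \right)} = -3 + \frac{1}{342 + k}$
$-64483 + a{\left(z{\left(9 \right)},q \right)} = -64483 + \frac{-1025 - -63}{342 - 21} = -64483 + \frac{-1025 + 63}{321} = -64483 + \frac{1}{321} \left(-962\right) = -64483 - \frac{962}{321} = - \frac{20700005}{321}$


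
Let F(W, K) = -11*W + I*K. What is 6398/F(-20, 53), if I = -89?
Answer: -6398/4497 ≈ -1.4227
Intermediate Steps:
F(W, K) = -89*K - 11*W (F(W, K) = -11*W - 89*K = -89*K - 11*W)
6398/F(-20, 53) = 6398/(-89*53 - 11*(-20)) = 6398/(-4717 + 220) = 6398/(-4497) = 6398*(-1/4497) = -6398/4497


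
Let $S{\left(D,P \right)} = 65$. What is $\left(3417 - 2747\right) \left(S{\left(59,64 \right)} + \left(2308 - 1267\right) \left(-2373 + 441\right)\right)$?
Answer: $-1347468490$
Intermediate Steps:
$\left(3417 - 2747\right) \left(S{\left(59,64 \right)} + \left(2308 - 1267\right) \left(-2373 + 441\right)\right) = \left(3417 - 2747\right) \left(65 + \left(2308 - 1267\right) \left(-2373 + 441\right)\right) = 670 \left(65 + 1041 \left(-1932\right)\right) = 670 \left(65 - 2011212\right) = 670 \left(-2011147\right) = -1347468490$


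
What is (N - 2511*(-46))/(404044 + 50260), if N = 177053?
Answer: 292559/454304 ≈ 0.64397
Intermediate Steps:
(N - 2511*(-46))/(404044 + 50260) = (177053 - 2511*(-46))/(404044 + 50260) = (177053 + 115506)/454304 = 292559*(1/454304) = 292559/454304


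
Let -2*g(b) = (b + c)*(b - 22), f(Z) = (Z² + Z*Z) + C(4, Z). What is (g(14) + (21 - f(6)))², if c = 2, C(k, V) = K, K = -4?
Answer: 289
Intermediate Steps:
C(k, V) = -4
f(Z) = -4 + 2*Z² (f(Z) = (Z² + Z*Z) - 4 = (Z² + Z²) - 4 = 2*Z² - 4 = -4 + 2*Z²)
g(b) = -(-22 + b)*(2 + b)/2 (g(b) = -(b + 2)*(b - 22)/2 = -(2 + b)*(-22 + b)/2 = -(-22 + b)*(2 + b)/2)
(g(14) + (21 - f(6)))² = ((22 + 10*14 - ½*14²) + (21 - (-4 + 2*6²)))² = ((22 + 140 - ½*196) + (21 - (-4 + 2*36)))² = ((22 + 140 - 98) + (21 - (-4 + 72)))² = (64 + (21 - 1*68))² = (64 + (21 - 68))² = (64 - 47)² = 17² = 289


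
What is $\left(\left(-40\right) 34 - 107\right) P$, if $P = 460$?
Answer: $-674820$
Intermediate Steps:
$\left(\left(-40\right) 34 - 107\right) P = \left(\left(-40\right) 34 - 107\right) 460 = \left(-1360 - 107\right) 460 = \left(-1467\right) 460 = -674820$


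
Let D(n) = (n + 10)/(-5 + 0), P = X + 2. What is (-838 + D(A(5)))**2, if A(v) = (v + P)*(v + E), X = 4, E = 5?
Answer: 743044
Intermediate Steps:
P = 6 (P = 4 + 2 = 6)
A(v) = (5 + v)*(6 + v) (A(v) = (v + 6)*(v + 5) = (6 + v)*(5 + v) = (5 + v)*(6 + v))
D(n) = -2 - n/5 (D(n) = (10 + n)/(-5) = (10 + n)*(-1/5) = -2 - n/5)
(-838 + D(A(5)))**2 = (-838 + (-2 - (30 + 5**2 + 11*5)/5))**2 = (-838 + (-2 - (30 + 25 + 55)/5))**2 = (-838 + (-2 - 1/5*110))**2 = (-838 + (-2 - 22))**2 = (-838 - 24)**2 = (-862)**2 = 743044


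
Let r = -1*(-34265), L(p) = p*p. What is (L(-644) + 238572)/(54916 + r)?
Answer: 653308/89181 ≈ 7.3256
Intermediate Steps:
L(p) = p²
r = 34265
(L(-644) + 238572)/(54916 + r) = ((-644)² + 238572)/(54916 + 34265) = (414736 + 238572)/89181 = 653308*(1/89181) = 653308/89181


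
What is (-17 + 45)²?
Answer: 784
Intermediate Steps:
(-17 + 45)² = 28² = 784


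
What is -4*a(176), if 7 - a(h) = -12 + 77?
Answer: 232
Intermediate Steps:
a(h) = -58 (a(h) = 7 - (-12 + 77) = 7 - 1*65 = 7 - 65 = -58)
-4*a(176) = -4*(-58) = 232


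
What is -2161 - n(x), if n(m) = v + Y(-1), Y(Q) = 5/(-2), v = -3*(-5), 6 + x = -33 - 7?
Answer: -4347/2 ≈ -2173.5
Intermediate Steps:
x = -46 (x = -6 + (-33 - 7) = -6 - 40 = -46)
v = 15
Y(Q) = -5/2 (Y(Q) = 5*(-½) = -5/2)
n(m) = 25/2 (n(m) = 15 - 5/2 = 25/2)
-2161 - n(x) = -2161 - 1*25/2 = -2161 - 25/2 = -4347/2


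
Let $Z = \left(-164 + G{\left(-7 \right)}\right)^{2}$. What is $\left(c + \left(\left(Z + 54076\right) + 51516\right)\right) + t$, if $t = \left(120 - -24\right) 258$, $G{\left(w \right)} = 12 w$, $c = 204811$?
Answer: $409059$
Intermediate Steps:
$Z = 61504$ ($Z = \left(-164 + 12 \left(-7\right)\right)^{2} = \left(-164 - 84\right)^{2} = \left(-248\right)^{2} = 61504$)
$t = 37152$ ($t = \left(120 + 24\right) 258 = 144 \cdot 258 = 37152$)
$\left(c + \left(\left(Z + 54076\right) + 51516\right)\right) + t = \left(204811 + \left(\left(61504 + 54076\right) + 51516\right)\right) + 37152 = \left(204811 + \left(115580 + 51516\right)\right) + 37152 = \left(204811 + 167096\right) + 37152 = 371907 + 37152 = 409059$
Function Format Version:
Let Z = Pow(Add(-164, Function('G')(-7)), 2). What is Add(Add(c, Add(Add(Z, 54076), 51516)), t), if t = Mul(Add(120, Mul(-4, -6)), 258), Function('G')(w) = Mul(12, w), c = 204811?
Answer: 409059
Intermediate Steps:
Z = 61504 (Z = Pow(Add(-164, Mul(12, -7)), 2) = Pow(Add(-164, -84), 2) = Pow(-248, 2) = 61504)
t = 37152 (t = Mul(Add(120, 24), 258) = Mul(144, 258) = 37152)
Add(Add(c, Add(Add(Z, 54076), 51516)), t) = Add(Add(204811, Add(Add(61504, 54076), 51516)), 37152) = Add(Add(204811, Add(115580, 51516)), 37152) = Add(Add(204811, 167096), 37152) = Add(371907, 37152) = 409059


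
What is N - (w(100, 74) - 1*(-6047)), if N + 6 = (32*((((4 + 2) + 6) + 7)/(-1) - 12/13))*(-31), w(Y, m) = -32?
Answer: 178655/13 ≈ 13743.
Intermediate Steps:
N = 256850/13 (N = -6 + (32*((((4 + 2) + 6) + 7)/(-1) - 12/13))*(-31) = -6 + (32*(((6 + 6) + 7)*(-1) - 12*1/13))*(-31) = -6 + (32*((12 + 7)*(-1) - 12/13))*(-31) = -6 + (32*(19*(-1) - 12/13))*(-31) = -6 + (32*(-19 - 12/13))*(-31) = -6 + (32*(-259/13))*(-31) = -6 - 8288/13*(-31) = -6 + 256928/13 = 256850/13 ≈ 19758.)
N - (w(100, 74) - 1*(-6047)) = 256850/13 - (-32 - 1*(-6047)) = 256850/13 - (-32 + 6047) = 256850/13 - 1*6015 = 256850/13 - 6015 = 178655/13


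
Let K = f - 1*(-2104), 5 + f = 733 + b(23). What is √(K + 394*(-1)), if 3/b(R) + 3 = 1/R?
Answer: √2817155/34 ≈ 49.366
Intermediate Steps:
b(R) = 3/(-3 + 1/R)
f = 49435/68 (f = -5 + (733 - 3*23/(-1 + 3*23)) = -5 + (733 - 3*23/(-1 + 69)) = -5 + (733 - 3*23/68) = -5 + (733 - 3*23*1/68) = -5 + (733 - 69/68) = -5 + 49775/68 = 49435/68 ≈ 726.99)
K = 192507/68 (K = 49435/68 - 1*(-2104) = 49435/68 + 2104 = 192507/68 ≈ 2831.0)
√(K + 394*(-1)) = √(192507/68 + 394*(-1)) = √(192507/68 - 394) = √(165715/68) = √2817155/34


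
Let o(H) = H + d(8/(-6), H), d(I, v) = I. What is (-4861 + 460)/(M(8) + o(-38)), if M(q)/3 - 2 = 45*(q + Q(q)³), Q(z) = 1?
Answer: -13203/3545 ≈ -3.7244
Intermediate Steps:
o(H) = -4/3 + H (o(H) = H + 8/(-6) = H + 8*(-⅙) = H - 4/3 = -4/3 + H)
M(q) = 141 + 135*q (M(q) = 6 + 3*(45*(q + 1³)) = 6 + 3*(45*(q + 1)) = 6 + 3*(45*(1 + q)) = 6 + 3*(45 + 45*q) = 6 + (135 + 135*q) = 141 + 135*q)
(-4861 + 460)/(M(8) + o(-38)) = (-4861 + 460)/((141 + 135*8) + (-4/3 - 38)) = -4401/((141 + 1080) - 118/3) = -4401/(1221 - 118/3) = -4401/3545/3 = -4401*3/3545 = -13203/3545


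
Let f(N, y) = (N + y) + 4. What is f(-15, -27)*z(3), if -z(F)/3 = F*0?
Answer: 0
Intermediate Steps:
z(F) = 0 (z(F) = -3*F*0 = -3*0 = 0)
f(N, y) = 4 + N + y
f(-15, -27)*z(3) = (4 - 15 - 27)*0 = -38*0 = 0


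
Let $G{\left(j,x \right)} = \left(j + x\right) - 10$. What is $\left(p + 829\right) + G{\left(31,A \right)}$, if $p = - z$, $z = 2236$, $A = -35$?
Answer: $-1421$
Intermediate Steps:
$G{\left(j,x \right)} = -10 + j + x$
$p = -2236$ ($p = \left(-1\right) 2236 = -2236$)
$\left(p + 829\right) + G{\left(31,A \right)} = \left(-2236 + 829\right) - 14 = -1407 - 14 = -1421$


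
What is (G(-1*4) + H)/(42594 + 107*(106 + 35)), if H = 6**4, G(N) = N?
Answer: 76/3393 ≈ 0.022399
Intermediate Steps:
H = 1296
(G(-1*4) + H)/(42594 + 107*(106 + 35)) = (-1*4 + 1296)/(42594 + 107*(106 + 35)) = (-4 + 1296)/(42594 + 107*141) = 1292/(42594 + 15087) = 1292/57681 = 1292*(1/57681) = 76/3393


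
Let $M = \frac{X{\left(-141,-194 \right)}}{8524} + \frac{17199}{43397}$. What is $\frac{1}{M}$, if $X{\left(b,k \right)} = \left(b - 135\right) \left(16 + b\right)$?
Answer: $\frac{92479007}{410950194} \approx 0.22504$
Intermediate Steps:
$X{\left(b,k \right)} = \left(-135 + b\right) \left(16 + b\right)$ ($X{\left(b,k \right)} = \left(b - 135\right) \left(16 + b\right) = \left(-135 + b\right) \left(16 + b\right)$)
$M = \frac{410950194}{92479007}$ ($M = \frac{-2160 + \left(-141\right)^{2} - -16779}{8524} + \frac{17199}{43397} = \left(-2160 + 19881 + 16779\right) \frac{1}{8524} + 17199 \cdot \frac{1}{43397} = 34500 \cdot \frac{1}{8524} + \frac{17199}{43397} = \frac{8625}{2131} + \frac{17199}{43397} = \frac{410950194}{92479007} \approx 4.4437$)
$\frac{1}{M} = \frac{1}{\frac{410950194}{92479007}} = \frac{92479007}{410950194}$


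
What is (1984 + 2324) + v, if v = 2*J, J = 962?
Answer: 6232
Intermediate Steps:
v = 1924 (v = 2*962 = 1924)
(1984 + 2324) + v = (1984 + 2324) + 1924 = 4308 + 1924 = 6232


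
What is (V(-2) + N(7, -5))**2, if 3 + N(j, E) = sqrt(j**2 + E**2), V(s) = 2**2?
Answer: (1 + sqrt(74))**2 ≈ 92.205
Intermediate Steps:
V(s) = 4
N(j, E) = -3 + sqrt(E**2 + j**2) (N(j, E) = -3 + sqrt(j**2 + E**2) = -3 + sqrt(E**2 + j**2))
(V(-2) + N(7, -5))**2 = (4 + (-3 + sqrt((-5)**2 + 7**2)))**2 = (4 + (-3 + sqrt(25 + 49)))**2 = (4 + (-3 + sqrt(74)))**2 = (1 + sqrt(74))**2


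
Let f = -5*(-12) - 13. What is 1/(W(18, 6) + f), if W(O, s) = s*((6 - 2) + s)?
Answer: 1/107 ≈ 0.0093458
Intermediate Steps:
W(O, s) = s*(4 + s)
f = 47 (f = 60 - 13 = 47)
1/(W(18, 6) + f) = 1/(6*(4 + 6) + 47) = 1/(6*10 + 47) = 1/(60 + 47) = 1/107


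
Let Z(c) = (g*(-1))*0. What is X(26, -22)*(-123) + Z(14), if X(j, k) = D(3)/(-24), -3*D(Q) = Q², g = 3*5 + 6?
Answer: -123/8 ≈ -15.375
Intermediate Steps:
g = 21 (g = 15 + 6 = 21)
D(Q) = -Q²/3
Z(c) = 0 (Z(c) = (21*(-1))*0 = -21*0 = 0)
X(j, k) = ⅛ (X(j, k) = -⅓*3²/(-24) = -⅓*9*(-1/24) = -3*(-1/24) = ⅛)
X(26, -22)*(-123) + Z(14) = (⅛)*(-123) + 0 = -123/8 + 0 = -123/8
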